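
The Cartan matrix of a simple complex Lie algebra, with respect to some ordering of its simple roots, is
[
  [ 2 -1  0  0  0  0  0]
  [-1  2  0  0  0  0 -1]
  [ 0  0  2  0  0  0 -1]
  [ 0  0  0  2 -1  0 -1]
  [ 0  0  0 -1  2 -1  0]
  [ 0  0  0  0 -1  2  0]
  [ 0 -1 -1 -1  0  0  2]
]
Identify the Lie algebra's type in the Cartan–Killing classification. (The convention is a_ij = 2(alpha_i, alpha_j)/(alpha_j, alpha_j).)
The matrix has rank 7 with 2's on the diagonal. Reading the off-diagonal entries as Dynkin edges (a single edge where a_ij = a_ji = -1; a double or triple edge where a_ij * a_ji = 2 or 3), the diagram is a chain of 6 nodes with one extra node attached to the third node from one end (E_7). One simple-root ordering that puts it in standard form is (alpha_1, alpha_3, alpha_2, alpha_7, alpha_4, alpha_5, alpha_6). So the algebra is type E_7.

E7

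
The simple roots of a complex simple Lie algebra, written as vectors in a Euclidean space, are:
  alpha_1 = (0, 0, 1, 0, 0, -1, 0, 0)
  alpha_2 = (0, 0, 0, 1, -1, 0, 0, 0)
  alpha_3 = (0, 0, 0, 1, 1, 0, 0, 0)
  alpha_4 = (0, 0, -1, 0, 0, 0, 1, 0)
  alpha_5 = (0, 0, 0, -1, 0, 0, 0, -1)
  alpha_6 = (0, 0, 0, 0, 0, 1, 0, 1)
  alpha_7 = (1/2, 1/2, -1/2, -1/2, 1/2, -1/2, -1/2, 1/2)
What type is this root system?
Compute the Cartan integers a_ij = 2(alpha_i, alpha_j)/(alpha_j, alpha_j); the resulting 7x7 Cartan matrix is
[[2, 0, 0, -1, 0, -1, 0], [0, 2, 0, 0, -1, 0, -1], [0, 0, 2, 0, -1, 0, 0], [-1, 0, 0, 2, 0, 0, 0], [0, -1, -1, 0, 2, -1, 0], [-1, 0, 0, 0, -1, 2, 0], [0, -1, 0, 0, 0, 0, 2]].
All simple roots have the same length, so the diagram is simply laced. The associated Dynkin diagram is a chain of 6 nodes with one extra node attached to the third node from one end (E_7), so the type is E_7.

E_7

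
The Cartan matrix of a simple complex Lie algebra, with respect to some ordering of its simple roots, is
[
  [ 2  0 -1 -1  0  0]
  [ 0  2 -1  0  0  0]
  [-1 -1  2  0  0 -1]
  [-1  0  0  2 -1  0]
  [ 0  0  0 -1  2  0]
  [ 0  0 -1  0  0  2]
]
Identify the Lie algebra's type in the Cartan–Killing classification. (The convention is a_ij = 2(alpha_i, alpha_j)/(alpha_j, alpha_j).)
The matrix has rank 6 with 2's on the diagonal. Reading the off-diagonal entries as Dynkin edges (a single edge where a_ij = a_ji = -1; a double or triple edge where a_ij * a_ji = 2 or 3), the diagram is a chain of 4 nodes with a fork of two nodes at one end (D_6). One simple-root ordering that puts it in standard form is (alpha_5, alpha_4, alpha_1, alpha_3, alpha_2, alpha_6). So the algebra is type D_6, i.e. so(12).

D6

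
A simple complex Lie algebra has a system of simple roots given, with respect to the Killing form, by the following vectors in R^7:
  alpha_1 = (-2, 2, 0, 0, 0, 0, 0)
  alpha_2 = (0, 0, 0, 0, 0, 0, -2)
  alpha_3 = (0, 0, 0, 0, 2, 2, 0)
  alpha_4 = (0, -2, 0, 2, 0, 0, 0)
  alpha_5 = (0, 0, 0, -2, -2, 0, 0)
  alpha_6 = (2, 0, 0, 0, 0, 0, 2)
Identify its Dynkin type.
type B_6

Compute the Cartan integers a_ij = 2(alpha_i, alpha_j)/(alpha_j, alpha_j); the resulting 6x6 Cartan matrix is
[[2, 0, 0, -1, 0, -1], [0, 2, 0, 0, 0, -1], [0, 0, 2, 0, -1, 0], [-1, 0, 0, 2, -1, 0], [0, 0, -1, -1, 2, 0], [-1, -2, 0, 0, 0, 2]].
The roots have two lengths (squared-length ratio 2:1); the short ones are alpha_{2}. The associated Dynkin diagram is a chain of 6 nodes with a double edge at one end; the terminal node there is the unique short simple root (B_6), so the type is B_6 (the algebra so(13)).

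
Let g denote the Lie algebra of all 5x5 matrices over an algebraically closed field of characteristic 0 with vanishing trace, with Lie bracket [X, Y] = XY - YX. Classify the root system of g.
A_4

This is sl(5), which has dimension 5^2 - 1 = 24 and rank 5 - 1 = 4 (a Cartan subalgebra is the diagonal traceless matrices). In the classification of classical Lie algebras, the special linear algebra sl(n+1) has type A_n; here n = 4, so the Dynkin diagram is a chain of 4 nodes with single edges (A_4). Hence the type is A_4.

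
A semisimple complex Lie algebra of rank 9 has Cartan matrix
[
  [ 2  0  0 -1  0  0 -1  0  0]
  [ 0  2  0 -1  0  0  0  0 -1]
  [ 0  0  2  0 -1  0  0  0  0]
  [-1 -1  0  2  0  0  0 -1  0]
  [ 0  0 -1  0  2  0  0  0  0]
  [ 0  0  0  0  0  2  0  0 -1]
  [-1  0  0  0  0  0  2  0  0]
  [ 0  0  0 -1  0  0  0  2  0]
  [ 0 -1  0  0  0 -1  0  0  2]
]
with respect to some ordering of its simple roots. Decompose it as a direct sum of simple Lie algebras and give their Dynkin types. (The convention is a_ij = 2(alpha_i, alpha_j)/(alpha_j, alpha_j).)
The diagram associated to this matrix has two connected components: the simple roots {alpha_3, alpha_5} form a chain of 2 nodes with single edges (A_2), and {alpha_1, alpha_2, alpha_4, alpha_6, alpha_7, alpha_8, alpha_9} form a chain of 6 nodes with one extra node attached to the third node from one end (E_7). A semisimple Lie algebra decomposes uniquely as the direct sum of simple ideals, one per connected component of its Dynkin diagram, so g ≅ A_2 ⊕ E_7 (dimension 8 + 133 = 141).

A_2 + E_7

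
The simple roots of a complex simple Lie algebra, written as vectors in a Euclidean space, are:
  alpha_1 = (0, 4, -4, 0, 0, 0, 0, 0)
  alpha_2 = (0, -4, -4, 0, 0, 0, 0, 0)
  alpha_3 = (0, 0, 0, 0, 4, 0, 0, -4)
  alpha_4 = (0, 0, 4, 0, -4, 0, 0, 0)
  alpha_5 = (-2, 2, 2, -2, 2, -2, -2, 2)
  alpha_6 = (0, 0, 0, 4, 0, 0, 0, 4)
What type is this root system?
E_6

Compute the Cartan integers a_ij = 2(alpha_i, alpha_j)/(alpha_j, alpha_j); the resulting 6x6 Cartan matrix is
[[2, 0, 0, -1, 0, 0], [0, 2, 0, -1, -1, 0], [0, 0, 2, -1, 0, -1], [-1, -1, -1, 2, 0, 0], [0, -1, 0, 0, 2, 0], [0, 0, -1, 0, 0, 2]].
All simple roots have the same length, so the diagram is simply laced. The associated Dynkin diagram is a chain of 5 nodes with one extra node attached to the third node from one end (E_6), so the type is E_6.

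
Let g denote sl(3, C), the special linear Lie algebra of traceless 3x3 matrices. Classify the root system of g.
A2

This is sl(3), which has dimension 3^2 - 1 = 8 and rank 3 - 1 = 2 (a Cartan subalgebra is the diagonal traceless matrices). In the classification of classical Lie algebras, the special linear algebra sl(n+1) has type A_n; here n = 2, so the Dynkin diagram is a chain of 2 nodes with single edges (A_2). Hence the type is A_2.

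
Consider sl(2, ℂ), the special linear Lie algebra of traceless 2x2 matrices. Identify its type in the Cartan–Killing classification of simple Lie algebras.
A1

This is sl(2), which has dimension 2^2 - 1 = 3 and rank 2 - 1 = 1 (a Cartan subalgebra is the diagonal traceless matrices). In the classification of classical Lie algebras, the special linear algebra sl(n+1) has type A_n; here n = 1, so the Dynkin diagram is a chain of 1 nodes with single edges (A_1). Hence the type is A_1.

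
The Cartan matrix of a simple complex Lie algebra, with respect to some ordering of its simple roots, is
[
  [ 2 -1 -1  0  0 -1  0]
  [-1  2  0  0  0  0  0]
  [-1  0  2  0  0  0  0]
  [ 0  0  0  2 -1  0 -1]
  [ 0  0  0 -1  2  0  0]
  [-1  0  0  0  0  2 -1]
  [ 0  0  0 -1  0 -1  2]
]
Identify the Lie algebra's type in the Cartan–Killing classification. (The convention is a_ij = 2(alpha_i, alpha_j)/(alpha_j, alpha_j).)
The matrix has rank 7 with 2's on the diagonal. Reading the off-diagonal entries as Dynkin edges (a single edge where a_ij = a_ji = -1; a double or triple edge where a_ij * a_ji = 2 or 3), the diagram is a chain of 5 nodes with a fork of two nodes at one end (D_7). One simple-root ordering that puts it in standard form is (alpha_5, alpha_4, alpha_7, alpha_6, alpha_1, alpha_3, alpha_2). So the algebra is type D_7, i.e. so(14).

D7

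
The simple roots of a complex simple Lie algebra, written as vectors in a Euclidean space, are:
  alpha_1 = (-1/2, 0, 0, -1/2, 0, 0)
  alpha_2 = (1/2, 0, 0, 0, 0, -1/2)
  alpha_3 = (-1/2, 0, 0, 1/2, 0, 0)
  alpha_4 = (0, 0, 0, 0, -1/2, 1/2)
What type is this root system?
type D_4

Compute the Cartan integers a_ij = 2(alpha_i, alpha_j)/(alpha_j, alpha_j); the resulting 4x4 Cartan matrix is
[[2, -1, 0, 0], [-1, 2, -1, -1], [0, -1, 2, 0], [0, -1, 0, 2]].
All simple roots have the same length, so the diagram is simply laced. The associated Dynkin diagram is a chain of 2 nodes with a fork of two nodes at one end (D_4), so the type is D_4 (the algebra so(8)).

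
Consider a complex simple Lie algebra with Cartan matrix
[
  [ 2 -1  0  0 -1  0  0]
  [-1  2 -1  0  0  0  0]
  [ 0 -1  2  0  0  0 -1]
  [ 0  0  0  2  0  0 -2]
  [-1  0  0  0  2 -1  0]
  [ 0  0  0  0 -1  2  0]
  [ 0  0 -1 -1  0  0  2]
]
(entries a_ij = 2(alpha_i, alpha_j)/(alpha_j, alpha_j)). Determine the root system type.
The matrix has rank 7 with 2's on the diagonal. Reading the off-diagonal entries as Dynkin edges (a single edge where a_ij = a_ji = -1; a double or triple edge where a_ij * a_ji = 2 or 3), the diagram is a chain of 7 nodes with a double edge at one end; the terminal node there is the unique long simple root (C_7). One simple-root ordering that puts it in standard form is (alpha_6, alpha_5, alpha_1, alpha_2, alpha_3, alpha_7, alpha_4). So the algebra is type C_7, i.e. sp(14).

C7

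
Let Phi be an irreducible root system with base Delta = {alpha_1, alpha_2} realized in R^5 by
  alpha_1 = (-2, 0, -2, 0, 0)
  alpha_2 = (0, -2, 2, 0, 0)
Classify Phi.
type A_2

Compute the Cartan integers a_ij = 2(alpha_i, alpha_j)/(alpha_j, alpha_j); the resulting 2x2 Cartan matrix is
[[2, -1], [-1, 2]].
All simple roots have the same length, so the diagram is simply laced. The associated Dynkin diagram is a chain of 2 nodes with single edges (A_2), so the type is A_2 (the algebra sl(3)).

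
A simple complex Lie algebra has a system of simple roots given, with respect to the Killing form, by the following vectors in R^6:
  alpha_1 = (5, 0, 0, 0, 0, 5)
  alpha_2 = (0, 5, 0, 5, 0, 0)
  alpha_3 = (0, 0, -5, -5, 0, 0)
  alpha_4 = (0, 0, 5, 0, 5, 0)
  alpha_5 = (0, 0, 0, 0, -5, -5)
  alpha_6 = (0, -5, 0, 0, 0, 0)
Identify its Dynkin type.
Compute the Cartan integers a_ij = 2(alpha_i, alpha_j)/(alpha_j, alpha_j); the resulting 6x6 Cartan matrix is
[[2, 0, 0, 0, -1, 0], [0, 2, -1, 0, 0, -2], [0, -1, 2, -1, 0, 0], [0, 0, -1, 2, -1, 0], [-1, 0, 0, -1, 2, 0], [0, -1, 0, 0, 0, 2]].
The roots have two lengths (squared-length ratio 2:1); the short ones are alpha_{6}. The associated Dynkin diagram is a chain of 6 nodes with a double edge at one end; the terminal node there is the unique short simple root (B_6), so the type is B_6 (the algebra so(13)).

B_6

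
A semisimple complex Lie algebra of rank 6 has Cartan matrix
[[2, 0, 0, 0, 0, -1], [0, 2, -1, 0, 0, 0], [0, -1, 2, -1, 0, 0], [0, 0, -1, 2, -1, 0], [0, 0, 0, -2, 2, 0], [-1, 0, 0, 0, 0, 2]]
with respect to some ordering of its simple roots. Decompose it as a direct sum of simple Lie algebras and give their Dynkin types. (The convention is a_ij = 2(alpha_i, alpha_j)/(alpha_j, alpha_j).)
A_2 ⊕ C_4

The diagram associated to this matrix has two connected components: the simple roots {alpha_1, alpha_6} form a chain of 2 nodes with single edges (A_2), and {alpha_2, alpha_3, alpha_4, alpha_5} form a chain of 4 nodes with a double edge at one end; the terminal node there is the unique long simple root (C_4). A semisimple Lie algebra decomposes uniquely as the direct sum of simple ideals, one per connected component of its Dynkin diagram, so g ≅ A_2 ⊕ C_4 (dimension 8 + 36 = 44).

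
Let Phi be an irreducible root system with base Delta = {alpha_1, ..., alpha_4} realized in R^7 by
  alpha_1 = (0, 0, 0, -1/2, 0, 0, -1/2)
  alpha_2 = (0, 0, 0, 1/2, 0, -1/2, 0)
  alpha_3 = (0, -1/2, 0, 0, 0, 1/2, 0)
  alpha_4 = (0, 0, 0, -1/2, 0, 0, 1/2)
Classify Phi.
Compute the Cartan integers a_ij = 2(alpha_i, alpha_j)/(alpha_j, alpha_j); the resulting 4x4 Cartan matrix is
[[2, -1, 0, 0], [-1, 2, -1, -1], [0, -1, 2, 0], [0, -1, 0, 2]].
All simple roots have the same length, so the diagram is simply laced. The associated Dynkin diagram is a chain of 2 nodes with a fork of two nodes at one end (D_4), so the type is D_4 (the algebra so(8)).

D4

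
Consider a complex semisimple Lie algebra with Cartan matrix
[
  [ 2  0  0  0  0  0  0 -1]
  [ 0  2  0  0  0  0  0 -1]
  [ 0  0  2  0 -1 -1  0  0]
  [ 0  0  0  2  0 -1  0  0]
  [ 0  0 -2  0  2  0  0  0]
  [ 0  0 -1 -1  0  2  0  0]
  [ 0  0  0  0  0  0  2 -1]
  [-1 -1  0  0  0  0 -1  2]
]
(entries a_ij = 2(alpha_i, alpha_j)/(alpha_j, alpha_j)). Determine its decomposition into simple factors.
The diagram associated to this matrix has two connected components: the simple roots {alpha_3, alpha_4, alpha_5, alpha_6} form a chain of 4 nodes with a double edge at one end; the terminal node there is the unique long simple root (C_4), and {alpha_1, alpha_2, alpha_7, alpha_8} form a chain of 2 nodes with a fork of two nodes at one end (D_4). A semisimple Lie algebra decomposes uniquely as the direct sum of simple ideals, one per connected component of its Dynkin diagram, so g ≅ C_4 ⊕ D_4 (dimension 36 + 28 = 64).

type C_4 + type D_4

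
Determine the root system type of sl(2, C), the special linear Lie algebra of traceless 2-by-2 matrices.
A_1

This is sl(2), which has dimension 2^2 - 1 = 3 and rank 2 - 1 = 1 (a Cartan subalgebra is the diagonal traceless matrices). In the classification of classical Lie algebras, the special linear algebra sl(n+1) has type A_n; here n = 1, so the Dynkin diagram is a chain of 1 nodes with single edges (A_1). Hence the type is A_1.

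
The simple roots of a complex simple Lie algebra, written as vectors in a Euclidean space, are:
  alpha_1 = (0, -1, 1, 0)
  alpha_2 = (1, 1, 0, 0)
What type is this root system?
A_2

Compute the Cartan integers a_ij = 2(alpha_i, alpha_j)/(alpha_j, alpha_j); the resulting 2x2 Cartan matrix is
[[2, -1], [-1, 2]].
All simple roots have the same length, so the diagram is simply laced. The associated Dynkin diagram is a chain of 2 nodes with single edges (A_2), so the type is A_2 (the algebra sl(3)).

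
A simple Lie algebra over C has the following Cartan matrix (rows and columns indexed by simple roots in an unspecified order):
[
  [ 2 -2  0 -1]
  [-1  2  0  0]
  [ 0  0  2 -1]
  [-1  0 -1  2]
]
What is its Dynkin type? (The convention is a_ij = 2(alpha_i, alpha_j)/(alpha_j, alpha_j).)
type B_4

The matrix has rank 4 with 2's on the diagonal. Reading the off-diagonal entries as Dynkin edges (a single edge where a_ij = a_ji = -1; a double or triple edge where a_ij * a_ji = 2 or 3), the diagram is a chain of 4 nodes with a double edge at one end; the terminal node there is the unique short simple root (B_4). One simple-root ordering that puts it in standard form is (alpha_3, alpha_4, alpha_1, alpha_2). So the algebra is type B_4, i.e. so(9).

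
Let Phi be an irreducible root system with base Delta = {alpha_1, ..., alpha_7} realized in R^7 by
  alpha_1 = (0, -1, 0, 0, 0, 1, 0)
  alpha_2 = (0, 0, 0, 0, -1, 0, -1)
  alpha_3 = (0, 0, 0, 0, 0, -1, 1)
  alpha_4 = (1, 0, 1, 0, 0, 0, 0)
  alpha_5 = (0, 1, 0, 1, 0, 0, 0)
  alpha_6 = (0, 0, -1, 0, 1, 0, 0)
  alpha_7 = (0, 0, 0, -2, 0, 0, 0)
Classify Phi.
C_7 (sp(14))

Compute the Cartan integers a_ij = 2(alpha_i, alpha_j)/(alpha_j, alpha_j); the resulting 7x7 Cartan matrix is
[[2, 0, -1, 0, -1, 0, 0], [0, 2, -1, 0, 0, -1, 0], [-1, -1, 2, 0, 0, 0, 0], [0, 0, 0, 2, 0, -1, 0], [-1, 0, 0, 0, 2, 0, -1], [0, -1, 0, -1, 0, 2, 0], [0, 0, 0, 0, -2, 0, 2]].
The roots have two lengths (squared-length ratio 2:1); the short ones are alpha_{1,2,3,4,5,6}. The associated Dynkin diagram is a chain of 7 nodes with a double edge at one end; the terminal node there is the unique long simple root (C_7), so the type is C_7 (the algebra sp(14)).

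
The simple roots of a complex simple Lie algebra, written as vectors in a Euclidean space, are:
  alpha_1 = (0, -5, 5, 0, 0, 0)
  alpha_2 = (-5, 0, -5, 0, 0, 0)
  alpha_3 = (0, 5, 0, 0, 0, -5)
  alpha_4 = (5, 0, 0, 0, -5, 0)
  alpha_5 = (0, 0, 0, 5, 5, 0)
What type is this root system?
Compute the Cartan integers a_ij = 2(alpha_i, alpha_j)/(alpha_j, alpha_j); the resulting 5x5 Cartan matrix is
[[2, -1, -1, 0, 0], [-1, 2, 0, -1, 0], [-1, 0, 2, 0, 0], [0, -1, 0, 2, -1], [0, 0, 0, -1, 2]].
All simple roots have the same length, so the diagram is simply laced. The associated Dynkin diagram is a chain of 5 nodes with single edges (A_5), so the type is A_5 (the algebra sl(6)).

A_5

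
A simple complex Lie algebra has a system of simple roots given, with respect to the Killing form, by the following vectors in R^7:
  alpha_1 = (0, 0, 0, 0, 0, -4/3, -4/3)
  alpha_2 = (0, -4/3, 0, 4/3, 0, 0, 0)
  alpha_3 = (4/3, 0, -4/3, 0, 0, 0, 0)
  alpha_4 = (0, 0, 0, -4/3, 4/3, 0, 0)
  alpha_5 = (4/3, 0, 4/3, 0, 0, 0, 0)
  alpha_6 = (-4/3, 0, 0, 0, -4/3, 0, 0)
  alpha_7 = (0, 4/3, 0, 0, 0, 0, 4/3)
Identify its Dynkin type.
D7

Compute the Cartan integers a_ij = 2(alpha_i, alpha_j)/(alpha_j, alpha_j); the resulting 7x7 Cartan matrix is
[[2, 0, 0, 0, 0, 0, -1], [0, 2, 0, -1, 0, 0, -1], [0, 0, 2, 0, 0, -1, 0], [0, -1, 0, 2, 0, -1, 0], [0, 0, 0, 0, 2, -1, 0], [0, 0, -1, -1, -1, 2, 0], [-1, -1, 0, 0, 0, 0, 2]].
All simple roots have the same length, so the diagram is simply laced. The associated Dynkin diagram is a chain of 5 nodes with a fork of two nodes at one end (D_7), so the type is D_7 (the algebra so(14)).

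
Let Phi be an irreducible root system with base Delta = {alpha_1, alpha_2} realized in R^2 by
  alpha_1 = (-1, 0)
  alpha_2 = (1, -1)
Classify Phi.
B_2

Compute the Cartan integers a_ij = 2(alpha_i, alpha_j)/(alpha_j, alpha_j); the resulting 2x2 Cartan matrix is
[[2, -1], [-2, 2]].
The roots have two lengths (squared-length ratio 2:1); the short ones are alpha_{1}. The associated Dynkin diagram is a chain of 2 nodes with a double edge at one end; the terminal node there is the unique short simple root (B_2), so the type is B_2 (the algebra so(5)).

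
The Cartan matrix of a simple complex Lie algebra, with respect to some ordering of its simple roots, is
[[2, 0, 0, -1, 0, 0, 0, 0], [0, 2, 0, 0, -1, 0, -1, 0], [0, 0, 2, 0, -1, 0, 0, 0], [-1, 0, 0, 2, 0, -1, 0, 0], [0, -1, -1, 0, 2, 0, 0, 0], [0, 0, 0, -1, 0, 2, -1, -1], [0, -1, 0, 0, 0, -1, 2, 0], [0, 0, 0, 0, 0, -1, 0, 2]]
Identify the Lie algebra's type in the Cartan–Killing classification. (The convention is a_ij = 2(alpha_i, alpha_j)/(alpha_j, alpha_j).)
E_8

The matrix has rank 8 with 2's on the diagonal. Reading the off-diagonal entries as Dynkin edges (a single edge where a_ij = a_ji = -1; a double or triple edge where a_ij * a_ji = 2 or 3), the diagram is a chain of 7 nodes with one extra node attached to the third node from one end (E_8). One simple-root ordering that puts it in standard form is (alpha_1, alpha_8, alpha_4, alpha_6, alpha_7, alpha_2, alpha_5, alpha_3). So the algebra is type E_8.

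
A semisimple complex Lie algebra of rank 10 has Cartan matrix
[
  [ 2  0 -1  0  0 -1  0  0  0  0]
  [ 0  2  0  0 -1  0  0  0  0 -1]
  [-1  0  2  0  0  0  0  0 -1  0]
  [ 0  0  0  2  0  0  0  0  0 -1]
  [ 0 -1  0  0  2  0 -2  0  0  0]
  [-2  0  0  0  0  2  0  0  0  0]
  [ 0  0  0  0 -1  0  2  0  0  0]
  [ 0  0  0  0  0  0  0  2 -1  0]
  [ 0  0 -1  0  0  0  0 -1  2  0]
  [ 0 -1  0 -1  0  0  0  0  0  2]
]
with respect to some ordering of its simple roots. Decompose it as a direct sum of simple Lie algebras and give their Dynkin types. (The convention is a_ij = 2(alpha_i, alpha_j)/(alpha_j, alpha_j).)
The diagram associated to this matrix has two connected components: the simple roots {alpha_2, alpha_4, alpha_5, alpha_7, alpha_10} form a chain of 5 nodes with a double edge at one end; the terminal node there is the unique short simple root (B_5), and {alpha_1, alpha_3, alpha_6, alpha_8, alpha_9} form a chain of 5 nodes with a double edge at one end; the terminal node there is the unique long simple root (C_5). A semisimple Lie algebra decomposes uniquely as the direct sum of simple ideals, one per connected component of its Dynkin diagram, so g ≅ B_5 ⊕ C_5 (dimension 55 + 55 = 110).

B_5 (so(11)) + C_5 (sp(10))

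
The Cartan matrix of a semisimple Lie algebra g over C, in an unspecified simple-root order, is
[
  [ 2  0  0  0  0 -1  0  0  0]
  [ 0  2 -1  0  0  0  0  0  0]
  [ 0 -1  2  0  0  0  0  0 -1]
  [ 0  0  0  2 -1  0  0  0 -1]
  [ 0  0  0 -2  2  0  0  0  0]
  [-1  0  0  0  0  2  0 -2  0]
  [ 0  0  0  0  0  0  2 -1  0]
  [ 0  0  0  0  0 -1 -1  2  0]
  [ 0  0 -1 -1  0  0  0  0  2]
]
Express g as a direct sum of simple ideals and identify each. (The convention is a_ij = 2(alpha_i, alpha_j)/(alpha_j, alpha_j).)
C_5 ⊕ F_4

The diagram associated to this matrix has two connected components: the simple roots {alpha_2, alpha_3, alpha_4, alpha_5, alpha_9} form a chain of 5 nodes with a double edge at one end; the terminal node there is the unique long simple root (C_5), and {alpha_1, alpha_6, alpha_7, alpha_8} form a chain of 4 nodes with a double edge between the middle two (F_4). A semisimple Lie algebra decomposes uniquely as the direct sum of simple ideals, one per connected component of its Dynkin diagram, so g ≅ C_5 ⊕ F_4 (dimension 55 + 52 = 107).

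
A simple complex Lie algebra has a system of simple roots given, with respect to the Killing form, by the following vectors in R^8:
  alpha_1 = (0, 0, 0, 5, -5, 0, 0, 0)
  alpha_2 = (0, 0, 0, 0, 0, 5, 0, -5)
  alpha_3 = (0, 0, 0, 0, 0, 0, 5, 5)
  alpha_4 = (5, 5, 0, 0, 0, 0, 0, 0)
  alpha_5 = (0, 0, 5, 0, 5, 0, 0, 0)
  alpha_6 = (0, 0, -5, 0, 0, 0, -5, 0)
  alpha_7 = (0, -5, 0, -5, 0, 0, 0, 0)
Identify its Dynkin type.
Compute the Cartan integers a_ij = 2(alpha_i, alpha_j)/(alpha_j, alpha_j); the resulting 7x7 Cartan matrix is
[[2, 0, 0, 0, -1, 0, -1], [0, 2, -1, 0, 0, 0, 0], [0, -1, 2, 0, 0, -1, 0], [0, 0, 0, 2, 0, 0, -1], [-1, 0, 0, 0, 2, -1, 0], [0, 0, -1, 0, -1, 2, 0], [-1, 0, 0, -1, 0, 0, 2]].
All simple roots have the same length, so the diagram is simply laced. The associated Dynkin diagram is a chain of 7 nodes with single edges (A_7), so the type is A_7 (the algebra sl(8)).

A_7 (sl(8))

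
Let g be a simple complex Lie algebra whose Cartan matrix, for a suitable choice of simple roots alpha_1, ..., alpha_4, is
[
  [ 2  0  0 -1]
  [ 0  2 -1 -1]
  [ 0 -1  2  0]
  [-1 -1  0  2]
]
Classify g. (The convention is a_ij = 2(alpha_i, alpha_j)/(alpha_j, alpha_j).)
type A_4

The matrix has rank 4 with 2's on the diagonal. Reading the off-diagonal entries as Dynkin edges (a single edge where a_ij = a_ji = -1; a double or triple edge where a_ij * a_ji = 2 or 3), the diagram is a chain of 4 nodes with single edges (A_4). One simple-root ordering that puts it in standard form is (alpha_1, alpha_4, alpha_2, alpha_3). So the algebra is type A_4, i.e. sl(5).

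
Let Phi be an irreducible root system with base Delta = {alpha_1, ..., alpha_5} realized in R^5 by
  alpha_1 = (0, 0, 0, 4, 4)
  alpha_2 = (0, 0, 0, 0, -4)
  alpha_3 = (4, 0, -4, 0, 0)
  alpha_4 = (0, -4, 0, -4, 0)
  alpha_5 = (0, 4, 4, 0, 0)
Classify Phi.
Compute the Cartan integers a_ij = 2(alpha_i, alpha_j)/(alpha_j, alpha_j); the resulting 5x5 Cartan matrix is
[[2, -2, 0, -1, 0], [-1, 2, 0, 0, 0], [0, 0, 2, 0, -1], [-1, 0, 0, 2, -1], [0, 0, -1, -1, 2]].
The roots have two lengths (squared-length ratio 2:1); the short ones are alpha_{2}. The associated Dynkin diagram is a chain of 5 nodes with a double edge at one end; the terminal node there is the unique short simple root (B_5), so the type is B_5 (the algebra so(11)).

B_5 (so(11))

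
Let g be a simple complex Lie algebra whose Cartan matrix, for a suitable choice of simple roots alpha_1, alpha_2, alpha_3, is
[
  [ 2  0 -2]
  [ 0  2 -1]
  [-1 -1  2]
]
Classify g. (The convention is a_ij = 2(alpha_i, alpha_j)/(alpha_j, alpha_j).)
The matrix has rank 3 with 2's on the diagonal. Reading the off-diagonal entries as Dynkin edges (a single edge where a_ij = a_ji = -1; a double or triple edge where a_ij * a_ji = 2 or 3), the diagram is a chain of 3 nodes with a double edge at one end; the terminal node there is the unique long simple root (C_3). One simple-root ordering that puts it in standard form is (alpha_2, alpha_3, alpha_1). So the algebra is type C_3, i.e. sp(6).

C3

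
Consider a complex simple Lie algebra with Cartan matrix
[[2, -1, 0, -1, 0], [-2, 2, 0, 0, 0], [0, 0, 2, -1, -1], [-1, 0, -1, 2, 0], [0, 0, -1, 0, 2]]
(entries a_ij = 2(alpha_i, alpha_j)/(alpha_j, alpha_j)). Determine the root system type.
The matrix has rank 5 with 2's on the diagonal. Reading the off-diagonal entries as Dynkin edges (a single edge where a_ij = a_ji = -1; a double or triple edge where a_ij * a_ji = 2 or 3), the diagram is a chain of 5 nodes with a double edge at one end; the terminal node there is the unique long simple root (C_5). One simple-root ordering that puts it in standard form is (alpha_5, alpha_3, alpha_4, alpha_1, alpha_2). So the algebra is type C_5, i.e. sp(10).

C_5 (sp(10))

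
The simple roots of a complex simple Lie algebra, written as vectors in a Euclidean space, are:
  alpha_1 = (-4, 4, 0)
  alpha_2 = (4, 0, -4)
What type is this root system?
Compute the Cartan integers a_ij = 2(alpha_i, alpha_j)/(alpha_j, alpha_j); the resulting 2x2 Cartan matrix is
[[2, -1], [-1, 2]].
All simple roots have the same length, so the diagram is simply laced. The associated Dynkin diagram is a chain of 2 nodes with single edges (A_2), so the type is A_2 (the algebra sl(3)).

A_2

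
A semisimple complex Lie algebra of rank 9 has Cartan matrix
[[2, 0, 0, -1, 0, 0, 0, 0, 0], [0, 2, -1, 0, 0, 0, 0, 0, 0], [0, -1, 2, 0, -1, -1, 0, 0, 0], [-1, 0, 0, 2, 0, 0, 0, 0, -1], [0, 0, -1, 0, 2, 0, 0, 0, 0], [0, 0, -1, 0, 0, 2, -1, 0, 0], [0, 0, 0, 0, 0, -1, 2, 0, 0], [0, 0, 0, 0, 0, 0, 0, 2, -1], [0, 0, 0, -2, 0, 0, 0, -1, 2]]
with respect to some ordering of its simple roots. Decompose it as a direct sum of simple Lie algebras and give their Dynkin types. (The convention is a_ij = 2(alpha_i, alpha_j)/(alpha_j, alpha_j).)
D5 + F4

The diagram associated to this matrix has two connected components: the simple roots {alpha_2, alpha_3, alpha_5, alpha_6, alpha_7} form a chain of 3 nodes with a fork of two nodes at one end (D_5), and {alpha_1, alpha_4, alpha_8, alpha_9} form a chain of 4 nodes with a double edge between the middle two (F_4). A semisimple Lie algebra decomposes uniquely as the direct sum of simple ideals, one per connected component of its Dynkin diagram, so g ≅ D_5 ⊕ F_4 (dimension 45 + 52 = 97).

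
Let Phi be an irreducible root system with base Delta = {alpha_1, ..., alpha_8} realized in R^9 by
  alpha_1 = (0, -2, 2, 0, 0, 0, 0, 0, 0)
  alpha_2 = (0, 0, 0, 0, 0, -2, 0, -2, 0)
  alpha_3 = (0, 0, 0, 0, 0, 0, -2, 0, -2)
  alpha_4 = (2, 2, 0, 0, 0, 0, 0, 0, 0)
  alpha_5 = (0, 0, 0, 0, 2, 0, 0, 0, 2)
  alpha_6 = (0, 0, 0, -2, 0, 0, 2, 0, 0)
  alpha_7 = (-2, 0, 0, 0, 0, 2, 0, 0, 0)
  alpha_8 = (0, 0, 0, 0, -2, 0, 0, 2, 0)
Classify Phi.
Compute the Cartan integers a_ij = 2(alpha_i, alpha_j)/(alpha_j, alpha_j); the resulting 8x8 Cartan matrix is
[[2, 0, 0, -1, 0, 0, 0, 0], [0, 2, 0, 0, 0, 0, -1, -1], [0, 0, 2, 0, -1, -1, 0, 0], [-1, 0, 0, 2, 0, 0, -1, 0], [0, 0, -1, 0, 2, 0, 0, -1], [0, 0, -1, 0, 0, 2, 0, 0], [0, -1, 0, -1, 0, 0, 2, 0], [0, -1, 0, 0, -1, 0, 0, 2]].
All simple roots have the same length, so the diagram is simply laced. The associated Dynkin diagram is a chain of 8 nodes with single edges (A_8), so the type is A_8 (the algebra sl(9)).

A_8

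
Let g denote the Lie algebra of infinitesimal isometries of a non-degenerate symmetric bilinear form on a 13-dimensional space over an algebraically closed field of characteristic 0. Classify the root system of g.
B_6

This is so(13) with 13 odd, which has dimension 13(13-1)/2 = 78 and rank (13-1)/2 = 6. In the classification of classical Lie algebras, the orthogonal algebra so(2n+1) in an odd number of variables has type B_n; here n = 6, so the Dynkin diagram is a chain of 6 nodes with a double edge at one end; the terminal node there is the unique short simple root (B_6). Hence the type is B_6.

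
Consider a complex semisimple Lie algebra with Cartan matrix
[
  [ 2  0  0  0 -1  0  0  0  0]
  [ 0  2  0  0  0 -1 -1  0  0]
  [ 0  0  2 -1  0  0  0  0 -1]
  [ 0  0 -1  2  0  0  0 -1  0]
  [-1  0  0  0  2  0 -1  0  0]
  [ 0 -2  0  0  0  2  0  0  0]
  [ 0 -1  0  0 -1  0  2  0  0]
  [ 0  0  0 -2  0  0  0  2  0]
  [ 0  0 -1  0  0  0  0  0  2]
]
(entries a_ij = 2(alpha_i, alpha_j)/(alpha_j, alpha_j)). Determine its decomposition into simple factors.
C4 + C5

The diagram associated to this matrix has two connected components: the simple roots {alpha_3, alpha_4, alpha_8, alpha_9} form a chain of 4 nodes with a double edge at one end; the terminal node there is the unique long simple root (C_4), and {alpha_1, alpha_2, alpha_5, alpha_6, alpha_7} form a chain of 5 nodes with a double edge at one end; the terminal node there is the unique long simple root (C_5). A semisimple Lie algebra decomposes uniquely as the direct sum of simple ideals, one per connected component of its Dynkin diagram, so g ≅ C_4 ⊕ C_5 (dimension 36 + 55 = 91).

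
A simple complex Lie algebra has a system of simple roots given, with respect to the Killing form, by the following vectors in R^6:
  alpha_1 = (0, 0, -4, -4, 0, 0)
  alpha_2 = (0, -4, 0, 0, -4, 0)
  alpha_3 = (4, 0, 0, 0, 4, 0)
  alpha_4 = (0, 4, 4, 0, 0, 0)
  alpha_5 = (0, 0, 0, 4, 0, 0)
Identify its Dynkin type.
Compute the Cartan integers a_ij = 2(alpha_i, alpha_j)/(alpha_j, alpha_j); the resulting 5x5 Cartan matrix is
[[2, 0, 0, -1, -2], [0, 2, -1, -1, 0], [0, -1, 2, 0, 0], [-1, -1, 0, 2, 0], [-1, 0, 0, 0, 2]].
The roots have two lengths (squared-length ratio 2:1); the short ones are alpha_{5}. The associated Dynkin diagram is a chain of 5 nodes with a double edge at one end; the terminal node there is the unique short simple root (B_5), so the type is B_5 (the algebra so(11)).

B_5 (so(11))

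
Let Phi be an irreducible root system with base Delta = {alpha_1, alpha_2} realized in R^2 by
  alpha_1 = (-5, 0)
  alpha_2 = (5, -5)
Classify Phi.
B_2 (so(5))

Compute the Cartan integers a_ij = 2(alpha_i, alpha_j)/(alpha_j, alpha_j); the resulting 2x2 Cartan matrix is
[[2, -1], [-2, 2]].
The roots have two lengths (squared-length ratio 2:1); the short ones are alpha_{1}. The associated Dynkin diagram is a chain of 2 nodes with a double edge at one end; the terminal node there is the unique short simple root (B_2), so the type is B_2 (the algebra so(5)).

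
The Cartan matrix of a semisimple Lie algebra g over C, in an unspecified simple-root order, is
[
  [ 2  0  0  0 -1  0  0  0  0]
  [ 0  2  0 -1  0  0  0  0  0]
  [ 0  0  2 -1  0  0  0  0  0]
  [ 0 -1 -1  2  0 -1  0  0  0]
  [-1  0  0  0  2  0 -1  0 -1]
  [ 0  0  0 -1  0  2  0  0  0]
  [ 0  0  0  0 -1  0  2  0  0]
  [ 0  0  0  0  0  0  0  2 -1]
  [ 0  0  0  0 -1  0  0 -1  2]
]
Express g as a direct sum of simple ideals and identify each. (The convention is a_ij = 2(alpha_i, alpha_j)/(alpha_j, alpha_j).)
D4 ⊕ D5

The diagram associated to this matrix has two connected components: the simple roots {alpha_2, alpha_3, alpha_4, alpha_6} form a chain of 2 nodes with a fork of two nodes at one end (D_4), and {alpha_1, alpha_5, alpha_7, alpha_8, alpha_9} form a chain of 3 nodes with a fork of two nodes at one end (D_5). A semisimple Lie algebra decomposes uniquely as the direct sum of simple ideals, one per connected component of its Dynkin diagram, so g ≅ D_4 ⊕ D_5 (dimension 28 + 45 = 73).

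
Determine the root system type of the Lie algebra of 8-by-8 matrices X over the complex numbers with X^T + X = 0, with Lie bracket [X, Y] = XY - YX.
type D_4

This is so(8) with 8 even, which has dimension 8(8-1)/2 = 28 and rank 8/2 = 4. In the classification of classical Lie algebras, the orthogonal algebra so(2n) in an even number of variables has type D_n; here n = 4, so the Dynkin diagram is a chain of 2 nodes with a fork of two nodes at one end (D_4). Hence the type is D_4.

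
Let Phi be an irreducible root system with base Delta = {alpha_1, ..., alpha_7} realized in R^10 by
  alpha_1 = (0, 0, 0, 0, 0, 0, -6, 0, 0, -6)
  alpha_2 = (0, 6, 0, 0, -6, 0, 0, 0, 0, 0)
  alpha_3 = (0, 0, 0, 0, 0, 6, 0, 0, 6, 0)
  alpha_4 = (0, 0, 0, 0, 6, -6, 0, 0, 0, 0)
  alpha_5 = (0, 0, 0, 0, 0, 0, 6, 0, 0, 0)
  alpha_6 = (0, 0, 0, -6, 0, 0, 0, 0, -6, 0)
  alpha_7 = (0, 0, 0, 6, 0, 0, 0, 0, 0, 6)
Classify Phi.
B7

Compute the Cartan integers a_ij = 2(alpha_i, alpha_j)/(alpha_j, alpha_j); the resulting 7x7 Cartan matrix is
[[2, 0, 0, 0, -2, 0, -1], [0, 2, 0, -1, 0, 0, 0], [0, 0, 2, -1, 0, -1, 0], [0, -1, -1, 2, 0, 0, 0], [-1, 0, 0, 0, 2, 0, 0], [0, 0, -1, 0, 0, 2, -1], [-1, 0, 0, 0, 0, -1, 2]].
The roots have two lengths (squared-length ratio 2:1); the short ones are alpha_{5}. The associated Dynkin diagram is a chain of 7 nodes with a double edge at one end; the terminal node there is the unique short simple root (B_7), so the type is B_7 (the algebra so(15)).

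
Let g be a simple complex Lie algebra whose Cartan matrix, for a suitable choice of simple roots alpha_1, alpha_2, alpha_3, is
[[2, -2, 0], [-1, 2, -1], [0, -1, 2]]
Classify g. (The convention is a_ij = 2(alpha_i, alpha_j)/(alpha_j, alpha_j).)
The matrix has rank 3 with 2's on the diagonal. Reading the off-diagonal entries as Dynkin edges (a single edge where a_ij = a_ji = -1; a double or triple edge where a_ij * a_ji = 2 or 3), the diagram is a chain of 3 nodes with a double edge at one end; the terminal node there is the unique long simple root (C_3). One simple-root ordering that puts it in standard form is (alpha_3, alpha_2, alpha_1). So the algebra is type C_3, i.e. sp(6).

C3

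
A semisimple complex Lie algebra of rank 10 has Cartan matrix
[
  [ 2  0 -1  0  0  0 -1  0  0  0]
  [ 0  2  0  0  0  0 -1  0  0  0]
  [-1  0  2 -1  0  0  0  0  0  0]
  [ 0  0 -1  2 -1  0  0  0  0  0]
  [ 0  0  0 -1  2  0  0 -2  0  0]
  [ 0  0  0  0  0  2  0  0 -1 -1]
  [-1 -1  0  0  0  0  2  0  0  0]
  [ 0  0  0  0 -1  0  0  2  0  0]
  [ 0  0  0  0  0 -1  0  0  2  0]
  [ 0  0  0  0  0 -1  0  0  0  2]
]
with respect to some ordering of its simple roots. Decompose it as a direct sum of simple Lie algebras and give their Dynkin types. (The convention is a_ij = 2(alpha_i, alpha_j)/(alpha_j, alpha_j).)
The diagram associated to this matrix has two connected components: the simple roots {alpha_6, alpha_9, alpha_10} form a chain of 3 nodes with single edges (A_3), and {alpha_1, alpha_2, alpha_3, alpha_4, alpha_5, alpha_7, alpha_8} form a chain of 7 nodes with a double edge at one end; the terminal node there is the unique short simple root (B_7). A semisimple Lie algebra decomposes uniquely as the direct sum of simple ideals, one per connected component of its Dynkin diagram, so g ≅ A_3 ⊕ B_7 (dimension 15 + 105 = 120).

A_3 (sl(4)) + B_7 (so(15))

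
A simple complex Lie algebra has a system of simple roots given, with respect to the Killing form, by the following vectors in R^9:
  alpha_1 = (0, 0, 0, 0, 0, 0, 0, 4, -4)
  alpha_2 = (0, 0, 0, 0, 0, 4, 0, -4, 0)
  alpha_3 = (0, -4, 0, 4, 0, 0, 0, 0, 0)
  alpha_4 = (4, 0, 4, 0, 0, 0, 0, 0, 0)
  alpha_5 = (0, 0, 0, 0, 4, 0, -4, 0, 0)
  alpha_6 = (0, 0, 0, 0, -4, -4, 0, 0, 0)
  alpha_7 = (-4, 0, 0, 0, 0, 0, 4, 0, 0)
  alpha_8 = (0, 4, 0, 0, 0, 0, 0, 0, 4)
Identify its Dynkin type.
Compute the Cartan integers a_ij = 2(alpha_i, alpha_j)/(alpha_j, alpha_j); the resulting 8x8 Cartan matrix is
[[2, -1, 0, 0, 0, 0, 0, -1], [-1, 2, 0, 0, 0, -1, 0, 0], [0, 0, 2, 0, 0, 0, 0, -1], [0, 0, 0, 2, 0, 0, -1, 0], [0, 0, 0, 0, 2, -1, -1, 0], [0, -1, 0, 0, -1, 2, 0, 0], [0, 0, 0, -1, -1, 0, 2, 0], [-1, 0, -1, 0, 0, 0, 0, 2]].
All simple roots have the same length, so the diagram is simply laced. The associated Dynkin diagram is a chain of 8 nodes with single edges (A_8), so the type is A_8 (the algebra sl(9)).

type A_8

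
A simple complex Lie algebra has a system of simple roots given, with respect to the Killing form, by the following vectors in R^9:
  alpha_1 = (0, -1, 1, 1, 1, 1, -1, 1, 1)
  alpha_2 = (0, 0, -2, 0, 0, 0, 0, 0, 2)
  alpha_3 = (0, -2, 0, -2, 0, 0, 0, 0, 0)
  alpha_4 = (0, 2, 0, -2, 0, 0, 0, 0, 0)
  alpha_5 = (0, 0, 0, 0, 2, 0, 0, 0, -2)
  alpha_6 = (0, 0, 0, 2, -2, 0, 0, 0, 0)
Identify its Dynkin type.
E_6

Compute the Cartan integers a_ij = 2(alpha_i, alpha_j)/(alpha_j, alpha_j); the resulting 6x6 Cartan matrix is
[[2, 0, 0, -1, 0, 0], [0, 2, 0, 0, -1, 0], [0, 0, 2, 0, 0, -1], [-1, 0, 0, 2, 0, -1], [0, -1, 0, 0, 2, -1], [0, 0, -1, -1, -1, 2]].
All simple roots have the same length, so the diagram is simply laced. The associated Dynkin diagram is a chain of 5 nodes with one extra node attached to the third node from one end (E_6), so the type is E_6.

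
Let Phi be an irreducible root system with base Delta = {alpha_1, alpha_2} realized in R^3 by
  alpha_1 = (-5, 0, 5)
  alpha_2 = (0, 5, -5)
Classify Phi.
Compute the Cartan integers a_ij = 2(alpha_i, alpha_j)/(alpha_j, alpha_j); the resulting 2x2 Cartan matrix is
[[2, -1], [-1, 2]].
All simple roots have the same length, so the diagram is simply laced. The associated Dynkin diagram is a chain of 2 nodes with single edges (A_2), so the type is A_2 (the algebra sl(3)).

A_2 (sl(3))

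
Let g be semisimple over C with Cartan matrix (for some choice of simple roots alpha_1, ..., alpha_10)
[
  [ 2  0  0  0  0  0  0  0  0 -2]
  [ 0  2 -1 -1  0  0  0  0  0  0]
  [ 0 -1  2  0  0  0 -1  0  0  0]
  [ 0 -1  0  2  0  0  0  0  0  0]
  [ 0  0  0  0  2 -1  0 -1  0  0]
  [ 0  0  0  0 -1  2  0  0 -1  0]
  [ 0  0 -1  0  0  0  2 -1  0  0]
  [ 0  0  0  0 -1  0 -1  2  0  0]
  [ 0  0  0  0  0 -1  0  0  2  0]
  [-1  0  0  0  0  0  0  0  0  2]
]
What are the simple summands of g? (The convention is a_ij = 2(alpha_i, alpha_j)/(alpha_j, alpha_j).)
type A_8 ⊕ type B_2

The diagram associated to this matrix has two connected components: the simple roots {alpha_2, alpha_3, alpha_4, alpha_5, alpha_6, alpha_7, alpha_8, alpha_9} form a chain of 8 nodes with single edges (A_8), and {alpha_1, alpha_10} form a chain of 2 nodes with a double edge at one end; the terminal node there is the unique short simple root (B_2). A semisimple Lie algebra decomposes uniquely as the direct sum of simple ideals, one per connected component of its Dynkin diagram, so g ≅ A_8 ⊕ B_2 (dimension 80 + 10 = 90).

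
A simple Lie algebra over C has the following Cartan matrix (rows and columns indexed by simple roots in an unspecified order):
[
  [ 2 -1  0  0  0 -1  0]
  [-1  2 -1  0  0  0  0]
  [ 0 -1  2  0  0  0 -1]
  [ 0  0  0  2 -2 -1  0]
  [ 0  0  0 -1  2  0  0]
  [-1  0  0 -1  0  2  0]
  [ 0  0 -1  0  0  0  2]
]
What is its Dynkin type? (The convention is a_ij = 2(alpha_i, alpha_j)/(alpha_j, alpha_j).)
B_7

The matrix has rank 7 with 2's on the diagonal. Reading the off-diagonal entries as Dynkin edges (a single edge where a_ij = a_ji = -1; a double or triple edge where a_ij * a_ji = 2 or 3), the diagram is a chain of 7 nodes with a double edge at one end; the terminal node there is the unique short simple root (B_7). One simple-root ordering that puts it in standard form is (alpha_7, alpha_3, alpha_2, alpha_1, alpha_6, alpha_4, alpha_5). So the algebra is type B_7, i.e. so(15).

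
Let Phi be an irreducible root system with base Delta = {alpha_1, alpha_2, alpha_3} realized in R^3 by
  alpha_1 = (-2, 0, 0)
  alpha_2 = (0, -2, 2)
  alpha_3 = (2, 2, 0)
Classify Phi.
type B_3

Compute the Cartan integers a_ij = 2(alpha_i, alpha_j)/(alpha_j, alpha_j); the resulting 3x3 Cartan matrix is
[[2, 0, -1], [0, 2, -1], [-2, -1, 2]].
The roots have two lengths (squared-length ratio 2:1); the short ones are alpha_{1}. The associated Dynkin diagram is a chain of 3 nodes with a double edge at one end; the terminal node there is the unique short simple root (B_3), so the type is B_3 (the algebra so(7)).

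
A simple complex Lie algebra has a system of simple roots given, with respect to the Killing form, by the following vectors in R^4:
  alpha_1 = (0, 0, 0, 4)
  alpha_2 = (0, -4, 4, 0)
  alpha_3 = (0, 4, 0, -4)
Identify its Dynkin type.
Compute the Cartan integers a_ij = 2(alpha_i, alpha_j)/(alpha_j, alpha_j); the resulting 3x3 Cartan matrix is
[[2, 0, -1], [0, 2, -1], [-2, -1, 2]].
The roots have two lengths (squared-length ratio 2:1); the short ones are alpha_{1}. The associated Dynkin diagram is a chain of 3 nodes with a double edge at one end; the terminal node there is the unique short simple root (B_3), so the type is B_3 (the algebra so(7)).

B_3 (so(7))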